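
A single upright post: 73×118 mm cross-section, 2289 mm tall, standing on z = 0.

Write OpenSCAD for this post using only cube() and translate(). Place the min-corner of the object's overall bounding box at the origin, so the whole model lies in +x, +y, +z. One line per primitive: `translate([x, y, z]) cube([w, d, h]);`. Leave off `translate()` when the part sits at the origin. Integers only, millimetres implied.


cube([73, 118, 2289]);


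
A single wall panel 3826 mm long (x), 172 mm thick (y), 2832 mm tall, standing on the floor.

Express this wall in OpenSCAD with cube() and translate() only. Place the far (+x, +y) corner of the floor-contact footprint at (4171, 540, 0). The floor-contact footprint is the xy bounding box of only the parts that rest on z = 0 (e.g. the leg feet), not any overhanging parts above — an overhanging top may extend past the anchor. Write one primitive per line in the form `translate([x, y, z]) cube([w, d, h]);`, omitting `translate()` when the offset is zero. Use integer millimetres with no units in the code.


translate([345, 368, 0]) cube([3826, 172, 2832]);


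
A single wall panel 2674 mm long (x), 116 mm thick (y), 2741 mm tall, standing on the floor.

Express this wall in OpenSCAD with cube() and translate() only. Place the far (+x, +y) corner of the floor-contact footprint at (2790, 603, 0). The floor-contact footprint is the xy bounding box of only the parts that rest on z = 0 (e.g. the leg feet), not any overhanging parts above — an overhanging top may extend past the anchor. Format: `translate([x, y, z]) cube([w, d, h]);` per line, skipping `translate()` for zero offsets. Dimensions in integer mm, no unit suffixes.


translate([116, 487, 0]) cube([2674, 116, 2741]);


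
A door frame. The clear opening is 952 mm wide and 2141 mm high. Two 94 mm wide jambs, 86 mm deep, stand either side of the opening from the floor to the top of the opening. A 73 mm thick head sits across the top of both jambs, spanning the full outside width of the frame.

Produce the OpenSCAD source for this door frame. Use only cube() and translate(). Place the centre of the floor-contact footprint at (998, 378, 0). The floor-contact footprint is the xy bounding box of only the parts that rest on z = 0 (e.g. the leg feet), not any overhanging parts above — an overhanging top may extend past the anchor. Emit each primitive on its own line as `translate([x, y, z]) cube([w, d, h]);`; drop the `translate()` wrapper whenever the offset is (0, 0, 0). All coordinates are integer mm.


translate([428, 335, 0]) cube([94, 86, 2141]);
translate([1474, 335, 0]) cube([94, 86, 2141]);
translate([428, 335, 2141]) cube([1140, 86, 73]);


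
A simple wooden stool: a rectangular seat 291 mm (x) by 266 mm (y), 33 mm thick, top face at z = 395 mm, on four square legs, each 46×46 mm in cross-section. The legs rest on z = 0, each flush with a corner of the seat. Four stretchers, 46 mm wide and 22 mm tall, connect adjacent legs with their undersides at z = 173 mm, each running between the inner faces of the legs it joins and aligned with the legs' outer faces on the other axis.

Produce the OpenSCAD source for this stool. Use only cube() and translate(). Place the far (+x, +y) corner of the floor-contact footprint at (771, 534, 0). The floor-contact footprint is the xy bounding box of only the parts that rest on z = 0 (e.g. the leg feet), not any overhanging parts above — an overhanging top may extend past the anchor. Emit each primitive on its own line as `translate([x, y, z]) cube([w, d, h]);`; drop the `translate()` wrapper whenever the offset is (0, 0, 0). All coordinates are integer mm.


translate([480, 268, 362]) cube([291, 266, 33]);
translate([480, 268, 0]) cube([46, 46, 362]);
translate([725, 268, 0]) cube([46, 46, 362]);
translate([480, 488, 0]) cube([46, 46, 362]);
translate([725, 488, 0]) cube([46, 46, 362]);
translate([526, 268, 173]) cube([199, 46, 22]);
translate([526, 488, 173]) cube([199, 46, 22]);
translate([480, 314, 173]) cube([46, 174, 22]);
translate([725, 314, 173]) cube([46, 174, 22]);


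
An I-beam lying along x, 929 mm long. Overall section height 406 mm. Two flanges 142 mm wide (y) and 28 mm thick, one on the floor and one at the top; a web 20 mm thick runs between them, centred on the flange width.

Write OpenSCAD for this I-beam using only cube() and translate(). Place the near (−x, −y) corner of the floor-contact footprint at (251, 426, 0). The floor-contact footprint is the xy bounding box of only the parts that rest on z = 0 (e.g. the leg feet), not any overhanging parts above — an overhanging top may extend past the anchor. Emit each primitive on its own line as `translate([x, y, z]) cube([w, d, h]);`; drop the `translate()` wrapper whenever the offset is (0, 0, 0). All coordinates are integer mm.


translate([251, 426, 0]) cube([929, 142, 28]);
translate([251, 487, 28]) cube([929, 20, 350]);
translate([251, 426, 378]) cube([929, 142, 28]);


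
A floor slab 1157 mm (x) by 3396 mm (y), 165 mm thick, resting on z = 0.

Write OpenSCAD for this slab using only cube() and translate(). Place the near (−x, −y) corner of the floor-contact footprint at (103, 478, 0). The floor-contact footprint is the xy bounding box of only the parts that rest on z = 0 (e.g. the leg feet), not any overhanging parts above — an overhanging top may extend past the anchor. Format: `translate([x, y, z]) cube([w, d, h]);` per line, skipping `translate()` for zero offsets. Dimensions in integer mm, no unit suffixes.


translate([103, 478, 0]) cube([1157, 3396, 165]);


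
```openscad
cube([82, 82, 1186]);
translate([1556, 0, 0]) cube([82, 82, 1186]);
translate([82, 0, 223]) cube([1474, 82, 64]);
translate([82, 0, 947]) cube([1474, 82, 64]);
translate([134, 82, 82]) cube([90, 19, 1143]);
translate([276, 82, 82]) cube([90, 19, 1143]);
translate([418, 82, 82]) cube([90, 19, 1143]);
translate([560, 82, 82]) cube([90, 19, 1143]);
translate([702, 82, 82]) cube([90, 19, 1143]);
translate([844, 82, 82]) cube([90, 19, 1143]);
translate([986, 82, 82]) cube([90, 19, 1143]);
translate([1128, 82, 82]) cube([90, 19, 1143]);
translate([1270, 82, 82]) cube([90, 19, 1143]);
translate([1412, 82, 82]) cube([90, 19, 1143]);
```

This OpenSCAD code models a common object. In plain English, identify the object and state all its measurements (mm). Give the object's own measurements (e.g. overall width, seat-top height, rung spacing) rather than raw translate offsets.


A fence section. Two 82×82 mm posts, 1186 mm tall, stand on the floor with a clear span of 1474 mm between their inner faces. Two horizontal rails of 82×64 mm section span the gap between the posts with their undersides at z = 223 mm and z = 947 mm, flush with the posts' −y face. 10 pickets, each 90 mm wide, 19 mm thick and 1143 mm tall, are fixed to the +y face of the rails with their bottoms at z = 82 mm, spaced across the span with a 52 mm gap after the −x post and between neighbouring pickets, with 54 mm left before the +x post.


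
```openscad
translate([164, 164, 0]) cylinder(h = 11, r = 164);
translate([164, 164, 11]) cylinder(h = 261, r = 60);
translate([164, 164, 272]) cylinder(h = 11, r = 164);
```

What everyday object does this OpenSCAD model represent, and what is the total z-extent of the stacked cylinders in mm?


A spool. The overall height is 283 mm.

Three coaxial cylinders, large–small–large — a spool. Two 11 mm flanges and a 261 mm core give 11 + 261 + 11 = 283 mm.


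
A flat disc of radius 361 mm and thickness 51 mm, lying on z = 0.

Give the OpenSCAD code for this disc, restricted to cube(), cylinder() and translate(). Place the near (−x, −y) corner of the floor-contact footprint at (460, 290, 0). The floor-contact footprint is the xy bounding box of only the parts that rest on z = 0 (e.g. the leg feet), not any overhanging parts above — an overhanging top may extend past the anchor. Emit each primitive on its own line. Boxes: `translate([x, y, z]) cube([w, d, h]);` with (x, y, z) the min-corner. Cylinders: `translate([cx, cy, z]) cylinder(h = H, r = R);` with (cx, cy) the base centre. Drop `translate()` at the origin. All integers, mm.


translate([821, 651, 0]) cylinder(h = 51, r = 361);


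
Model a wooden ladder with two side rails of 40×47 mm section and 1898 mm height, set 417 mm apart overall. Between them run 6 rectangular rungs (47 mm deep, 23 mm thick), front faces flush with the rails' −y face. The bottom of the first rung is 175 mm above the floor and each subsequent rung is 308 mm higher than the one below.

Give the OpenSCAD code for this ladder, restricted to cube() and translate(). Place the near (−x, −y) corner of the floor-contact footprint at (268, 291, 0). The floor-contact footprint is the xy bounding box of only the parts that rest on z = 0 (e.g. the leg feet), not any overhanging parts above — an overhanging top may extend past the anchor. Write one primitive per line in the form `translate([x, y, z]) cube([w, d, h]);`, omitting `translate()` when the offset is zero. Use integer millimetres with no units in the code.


// rung span = 417 - 2*40 = 337
// rung[k] z = 175 + k*308
translate([268, 291, 0]) cube([40, 47, 1898]);
translate([645, 291, 0]) cube([40, 47, 1898]);
translate([308, 291, 175]) cube([337, 47, 23]);
translate([308, 291, 483]) cube([337, 47, 23]);
translate([308, 291, 791]) cube([337, 47, 23]);
translate([308, 291, 1099]) cube([337, 47, 23]);
translate([308, 291, 1407]) cube([337, 47, 23]);
translate([308, 291, 1715]) cube([337, 47, 23]);


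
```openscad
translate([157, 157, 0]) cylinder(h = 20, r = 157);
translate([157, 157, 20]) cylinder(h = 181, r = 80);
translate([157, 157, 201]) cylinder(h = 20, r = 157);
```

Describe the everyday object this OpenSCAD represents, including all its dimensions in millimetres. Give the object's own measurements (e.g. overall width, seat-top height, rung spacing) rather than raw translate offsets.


A spool: two coaxial disc flanges of radius 157 mm and thickness 20 mm, joined by a core cylinder of radius 80 mm and height 181 mm. The lower flange rests on z = 0 and the three cylinders share a vertical axis.


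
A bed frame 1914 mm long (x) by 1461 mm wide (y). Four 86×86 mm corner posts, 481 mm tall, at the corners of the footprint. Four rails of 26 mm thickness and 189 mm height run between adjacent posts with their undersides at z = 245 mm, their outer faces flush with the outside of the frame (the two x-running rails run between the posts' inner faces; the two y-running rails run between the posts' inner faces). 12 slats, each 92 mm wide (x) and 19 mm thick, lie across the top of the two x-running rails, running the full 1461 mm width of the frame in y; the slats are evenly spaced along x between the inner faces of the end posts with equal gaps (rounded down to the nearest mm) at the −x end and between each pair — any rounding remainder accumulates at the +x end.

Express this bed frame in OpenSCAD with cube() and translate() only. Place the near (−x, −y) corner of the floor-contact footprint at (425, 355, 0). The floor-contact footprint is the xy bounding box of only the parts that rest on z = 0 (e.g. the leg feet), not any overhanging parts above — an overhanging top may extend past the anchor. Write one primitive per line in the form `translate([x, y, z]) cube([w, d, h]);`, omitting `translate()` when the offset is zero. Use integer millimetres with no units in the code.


translate([425, 355, 0]) cube([86, 86, 481]);
translate([425, 1730, 0]) cube([86, 86, 481]);
translate([2253, 355, 0]) cube([86, 86, 481]);
translate([2253, 1730, 0]) cube([86, 86, 481]);
translate([511, 355, 245]) cube([1742, 26, 189]);
translate([511, 1790, 245]) cube([1742, 26, 189]);
translate([425, 441, 245]) cube([26, 1289, 189]);
translate([2313, 441, 245]) cube([26, 1289, 189]);
translate([560, 355, 434]) cube([92, 1461, 19]);
translate([701, 355, 434]) cube([92, 1461, 19]);
translate([842, 355, 434]) cube([92, 1461, 19]);
translate([983, 355, 434]) cube([92, 1461, 19]);
translate([1124, 355, 434]) cube([92, 1461, 19]);
translate([1265, 355, 434]) cube([92, 1461, 19]);
translate([1406, 355, 434]) cube([92, 1461, 19]);
translate([1547, 355, 434]) cube([92, 1461, 19]);
translate([1688, 355, 434]) cube([92, 1461, 19]);
translate([1829, 355, 434]) cube([92, 1461, 19]);
translate([1970, 355, 434]) cube([92, 1461, 19]);
translate([2111, 355, 434]) cube([92, 1461, 19]);


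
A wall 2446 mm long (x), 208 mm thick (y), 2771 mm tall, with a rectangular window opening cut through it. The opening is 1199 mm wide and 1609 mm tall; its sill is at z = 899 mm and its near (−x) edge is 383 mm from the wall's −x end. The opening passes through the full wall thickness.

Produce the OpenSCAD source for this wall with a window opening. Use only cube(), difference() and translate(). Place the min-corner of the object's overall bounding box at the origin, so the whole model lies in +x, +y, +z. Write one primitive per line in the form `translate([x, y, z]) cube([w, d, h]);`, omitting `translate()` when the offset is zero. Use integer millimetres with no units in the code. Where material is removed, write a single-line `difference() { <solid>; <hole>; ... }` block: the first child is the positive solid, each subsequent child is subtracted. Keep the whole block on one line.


difference() { cube([2446, 208, 2771]); translate([383, 0, 899]) cube([1199, 208, 1609]); }


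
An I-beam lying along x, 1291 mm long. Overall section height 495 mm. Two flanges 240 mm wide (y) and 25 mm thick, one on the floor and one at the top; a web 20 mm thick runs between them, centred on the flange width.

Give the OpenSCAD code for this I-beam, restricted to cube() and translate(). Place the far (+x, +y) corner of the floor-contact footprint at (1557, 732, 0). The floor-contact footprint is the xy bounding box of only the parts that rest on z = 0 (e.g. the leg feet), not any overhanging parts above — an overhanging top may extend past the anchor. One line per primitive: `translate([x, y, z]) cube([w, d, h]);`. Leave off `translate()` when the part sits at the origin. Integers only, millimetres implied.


translate([266, 492, 0]) cube([1291, 240, 25]);
translate([266, 602, 25]) cube([1291, 20, 445]);
translate([266, 492, 470]) cube([1291, 240, 25]);


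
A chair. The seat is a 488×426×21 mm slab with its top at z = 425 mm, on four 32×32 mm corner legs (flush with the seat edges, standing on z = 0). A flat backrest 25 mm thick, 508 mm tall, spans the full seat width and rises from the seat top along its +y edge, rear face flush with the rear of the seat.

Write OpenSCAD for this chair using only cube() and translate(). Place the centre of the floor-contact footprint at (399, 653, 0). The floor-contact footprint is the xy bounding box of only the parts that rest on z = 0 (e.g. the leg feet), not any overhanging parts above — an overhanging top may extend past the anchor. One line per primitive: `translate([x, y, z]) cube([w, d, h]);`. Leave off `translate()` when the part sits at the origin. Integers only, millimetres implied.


translate([155, 440, 404]) cube([488, 426, 21]);
translate([155, 440, 0]) cube([32, 32, 404]);
translate([611, 440, 0]) cube([32, 32, 404]);
translate([155, 834, 0]) cube([32, 32, 404]);
translate([611, 834, 0]) cube([32, 32, 404]);
translate([155, 841, 425]) cube([488, 25, 508]);


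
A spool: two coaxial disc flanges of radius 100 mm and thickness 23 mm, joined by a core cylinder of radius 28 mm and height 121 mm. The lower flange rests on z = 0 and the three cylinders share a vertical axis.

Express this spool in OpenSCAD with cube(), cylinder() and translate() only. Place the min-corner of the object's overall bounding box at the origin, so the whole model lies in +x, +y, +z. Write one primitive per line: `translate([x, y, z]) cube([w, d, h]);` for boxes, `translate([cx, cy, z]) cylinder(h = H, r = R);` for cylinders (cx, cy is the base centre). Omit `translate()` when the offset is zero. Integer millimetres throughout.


translate([100, 100, 0]) cylinder(h = 23, r = 100);
translate([100, 100, 23]) cylinder(h = 121, r = 28);
translate([100, 100, 144]) cylinder(h = 23, r = 100);


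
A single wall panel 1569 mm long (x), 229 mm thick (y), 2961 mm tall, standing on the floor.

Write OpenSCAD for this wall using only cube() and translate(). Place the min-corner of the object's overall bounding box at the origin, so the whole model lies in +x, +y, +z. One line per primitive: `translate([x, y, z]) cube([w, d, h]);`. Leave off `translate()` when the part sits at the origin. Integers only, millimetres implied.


cube([1569, 229, 2961]);


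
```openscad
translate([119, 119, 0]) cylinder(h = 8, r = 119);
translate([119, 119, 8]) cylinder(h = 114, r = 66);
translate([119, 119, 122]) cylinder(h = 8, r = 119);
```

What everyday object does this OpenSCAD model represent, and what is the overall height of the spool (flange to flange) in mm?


A spool. The overall height is 130 mm.

Three coaxial cylinders, large–small–large — a spool. Two 8 mm flanges and a 114 mm core give 8 + 114 + 8 = 130 mm.


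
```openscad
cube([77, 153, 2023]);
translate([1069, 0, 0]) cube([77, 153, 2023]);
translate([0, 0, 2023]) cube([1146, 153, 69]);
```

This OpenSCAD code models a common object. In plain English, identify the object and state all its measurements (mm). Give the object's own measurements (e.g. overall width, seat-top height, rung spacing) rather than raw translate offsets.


A door frame. The clear opening is 992 mm wide and 2023 mm high. Two 77 mm wide jambs, 153 mm deep, stand either side of the opening from the floor to the top of the opening. A 69 mm thick head sits across the top of both jambs, spanning the full outside width of the frame.


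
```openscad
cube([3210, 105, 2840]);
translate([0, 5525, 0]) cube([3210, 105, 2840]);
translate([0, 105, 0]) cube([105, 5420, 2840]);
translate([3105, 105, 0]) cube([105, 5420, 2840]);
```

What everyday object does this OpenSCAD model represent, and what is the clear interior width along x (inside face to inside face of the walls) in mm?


A house (or room) frame. The interior width is 3000 mm.

Four 2840 mm walls enclosing a rectangle with no floor or roof — a room or house frame. Outside width is 3210 mm and wall thickness is 105 mm, so the interior width is 3210 − 2 × 105 = 3000 mm.


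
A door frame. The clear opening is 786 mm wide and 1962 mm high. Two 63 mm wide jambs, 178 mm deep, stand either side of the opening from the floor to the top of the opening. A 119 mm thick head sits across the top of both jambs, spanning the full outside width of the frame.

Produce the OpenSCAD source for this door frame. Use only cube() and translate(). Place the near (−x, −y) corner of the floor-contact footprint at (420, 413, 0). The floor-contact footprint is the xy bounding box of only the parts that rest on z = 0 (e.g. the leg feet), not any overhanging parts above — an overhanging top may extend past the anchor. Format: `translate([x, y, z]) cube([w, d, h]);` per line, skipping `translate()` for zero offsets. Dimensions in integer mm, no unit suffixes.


translate([420, 413, 0]) cube([63, 178, 1962]);
translate([1269, 413, 0]) cube([63, 178, 1962]);
translate([420, 413, 1962]) cube([912, 178, 119]);


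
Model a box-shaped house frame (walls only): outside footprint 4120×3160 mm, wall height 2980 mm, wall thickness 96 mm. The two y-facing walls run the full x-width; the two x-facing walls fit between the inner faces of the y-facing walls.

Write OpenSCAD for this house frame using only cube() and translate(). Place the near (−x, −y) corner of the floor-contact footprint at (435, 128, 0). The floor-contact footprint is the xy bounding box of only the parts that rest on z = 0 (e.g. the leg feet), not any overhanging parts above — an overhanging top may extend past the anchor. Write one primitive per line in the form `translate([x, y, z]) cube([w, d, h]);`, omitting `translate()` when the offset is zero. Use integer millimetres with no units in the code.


translate([435, 128, 0]) cube([4120, 96, 2980]);
translate([435, 3192, 0]) cube([4120, 96, 2980]);
translate([435, 224, 0]) cube([96, 2968, 2980]);
translate([4459, 224, 0]) cube([96, 2968, 2980]);


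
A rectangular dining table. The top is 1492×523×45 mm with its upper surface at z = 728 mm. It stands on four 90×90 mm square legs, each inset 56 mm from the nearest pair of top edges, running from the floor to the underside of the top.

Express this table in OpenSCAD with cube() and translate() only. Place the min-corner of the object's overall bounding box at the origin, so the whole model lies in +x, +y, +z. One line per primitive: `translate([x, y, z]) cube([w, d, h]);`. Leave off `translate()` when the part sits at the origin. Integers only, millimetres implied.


translate([0, 0, 683]) cube([1492, 523, 45]);
translate([56, 56, 0]) cube([90, 90, 683]);
translate([1346, 56, 0]) cube([90, 90, 683]);
translate([56, 377, 0]) cube([90, 90, 683]);
translate([1346, 377, 0]) cube([90, 90, 683]);


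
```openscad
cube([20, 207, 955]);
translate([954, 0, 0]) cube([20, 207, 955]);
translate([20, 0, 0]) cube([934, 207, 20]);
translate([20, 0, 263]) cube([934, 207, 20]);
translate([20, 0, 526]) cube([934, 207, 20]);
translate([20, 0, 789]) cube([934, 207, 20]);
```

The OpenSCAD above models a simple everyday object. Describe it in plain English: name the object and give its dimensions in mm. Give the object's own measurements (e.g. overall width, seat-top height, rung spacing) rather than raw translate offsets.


An open bookshelf. Two side panels, each 20 mm thick, 207 mm deep and 955 mm tall, stand 974 mm apart (outside-to-outside). Between them sit 4 shelves, each 20 mm thick and 207 mm deep, spanning the full gap between the sides. The bottom shelf rests on the floor (its underside at z = 0) and the clear gap between one shelf's top and the next shelf's underside is 243 mm.


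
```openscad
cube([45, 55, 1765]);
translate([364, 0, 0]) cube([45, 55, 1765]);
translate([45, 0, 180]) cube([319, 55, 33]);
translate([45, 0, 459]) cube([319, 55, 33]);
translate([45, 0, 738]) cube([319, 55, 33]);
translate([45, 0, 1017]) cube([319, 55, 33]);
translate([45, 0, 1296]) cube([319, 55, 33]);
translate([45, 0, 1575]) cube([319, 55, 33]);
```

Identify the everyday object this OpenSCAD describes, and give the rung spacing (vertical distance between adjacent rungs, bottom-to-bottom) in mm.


A ladder. The rung spacing is 279 mm.

Two tall 45×55 posts with 6 short bars between them — a ladder. Adjacent rungs sit at z = 180 and z = 459, so the spacing is 459 − 180 = 279 mm.


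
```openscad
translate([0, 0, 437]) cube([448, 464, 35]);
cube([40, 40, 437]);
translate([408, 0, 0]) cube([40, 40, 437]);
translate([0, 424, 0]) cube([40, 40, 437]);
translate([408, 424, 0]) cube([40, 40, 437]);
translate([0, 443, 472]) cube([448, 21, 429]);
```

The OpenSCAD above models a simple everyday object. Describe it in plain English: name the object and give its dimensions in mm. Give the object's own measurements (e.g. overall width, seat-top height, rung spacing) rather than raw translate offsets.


A chair. The seat is a 448×464×35 mm slab with its top at z = 472 mm, on four 40×40 mm corner legs (flush with the seat edges, standing on z = 0). A flat backrest 21 mm thick, 429 mm tall, spans the full seat width and rises from the seat top along its +y edge, rear face flush with the rear of the seat.


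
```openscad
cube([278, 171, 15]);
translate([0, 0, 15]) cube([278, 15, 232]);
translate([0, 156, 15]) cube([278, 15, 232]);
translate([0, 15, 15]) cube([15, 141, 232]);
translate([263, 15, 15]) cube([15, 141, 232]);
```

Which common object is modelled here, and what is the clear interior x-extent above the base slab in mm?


An open box. The internal width is 248 mm.

A 278×171 base slab with four walls standing on it — an open box. The base is 278 mm wide and the walls are 15 mm thick, so the internal width is 278 − 2 × 15 = 248 mm.


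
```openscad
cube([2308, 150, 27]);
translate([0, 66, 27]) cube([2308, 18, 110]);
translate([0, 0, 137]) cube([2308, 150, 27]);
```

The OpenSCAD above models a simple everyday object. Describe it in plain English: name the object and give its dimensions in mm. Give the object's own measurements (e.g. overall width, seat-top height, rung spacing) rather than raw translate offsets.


An I-beam lying along x, 2308 mm long. Overall section height 164 mm. Two flanges 150 mm wide (y) and 27 mm thick, one on the floor and one at the top; a web 18 mm thick runs between them, centred on the flange width.


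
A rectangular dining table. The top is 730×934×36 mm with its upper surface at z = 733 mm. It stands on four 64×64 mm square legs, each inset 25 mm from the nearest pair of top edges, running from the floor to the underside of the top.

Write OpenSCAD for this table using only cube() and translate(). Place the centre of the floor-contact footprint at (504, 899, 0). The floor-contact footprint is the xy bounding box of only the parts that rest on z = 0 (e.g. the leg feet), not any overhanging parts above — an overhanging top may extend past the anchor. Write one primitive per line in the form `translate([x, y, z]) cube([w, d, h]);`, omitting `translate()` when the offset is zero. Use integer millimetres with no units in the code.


translate([139, 432, 697]) cube([730, 934, 36]);
translate([164, 457, 0]) cube([64, 64, 697]);
translate([780, 457, 0]) cube([64, 64, 697]);
translate([164, 1277, 0]) cube([64, 64, 697]);
translate([780, 1277, 0]) cube([64, 64, 697]);


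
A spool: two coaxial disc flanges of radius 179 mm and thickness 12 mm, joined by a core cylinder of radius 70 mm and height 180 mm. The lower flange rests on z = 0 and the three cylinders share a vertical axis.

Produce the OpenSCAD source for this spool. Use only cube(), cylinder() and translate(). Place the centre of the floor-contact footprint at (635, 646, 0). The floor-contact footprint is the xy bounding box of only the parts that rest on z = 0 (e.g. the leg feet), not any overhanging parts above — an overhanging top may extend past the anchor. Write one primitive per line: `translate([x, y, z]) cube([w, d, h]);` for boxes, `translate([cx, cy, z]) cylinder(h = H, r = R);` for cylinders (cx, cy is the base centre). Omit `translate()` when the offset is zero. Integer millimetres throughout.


translate([635, 646, 0]) cylinder(h = 12, r = 179);
translate([635, 646, 12]) cylinder(h = 180, r = 70);
translate([635, 646, 192]) cylinder(h = 12, r = 179);


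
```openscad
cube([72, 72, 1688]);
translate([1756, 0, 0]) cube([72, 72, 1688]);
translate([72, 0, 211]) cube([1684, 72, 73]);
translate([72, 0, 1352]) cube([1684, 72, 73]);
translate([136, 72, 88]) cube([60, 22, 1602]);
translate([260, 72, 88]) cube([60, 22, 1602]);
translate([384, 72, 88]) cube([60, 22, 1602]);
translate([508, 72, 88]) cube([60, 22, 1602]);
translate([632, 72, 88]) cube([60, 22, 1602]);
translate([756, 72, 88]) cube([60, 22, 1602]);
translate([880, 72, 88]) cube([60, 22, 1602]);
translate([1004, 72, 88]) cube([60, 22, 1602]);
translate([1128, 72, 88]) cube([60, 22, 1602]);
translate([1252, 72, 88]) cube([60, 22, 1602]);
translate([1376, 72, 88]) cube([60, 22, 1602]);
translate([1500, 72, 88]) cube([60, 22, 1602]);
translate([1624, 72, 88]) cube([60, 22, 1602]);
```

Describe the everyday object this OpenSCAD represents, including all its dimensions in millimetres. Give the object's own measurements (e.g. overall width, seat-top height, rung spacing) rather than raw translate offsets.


A fence section. Two 72×72 mm posts, 1688 mm tall, stand on the floor with a clear span of 1684 mm between their inner faces. Two horizontal rails of 72×73 mm section span the gap between the posts with their undersides at z = 211 mm and z = 1352 mm, flush with the posts' −y face. 13 pickets, each 60 mm wide, 22 mm thick and 1602 mm tall, are fixed to the +y face of the rails with their bottoms at z = 88 mm, spaced across the span with a 64 mm gap after the −x post and between neighbouring pickets, with 72 mm left before the +x post.


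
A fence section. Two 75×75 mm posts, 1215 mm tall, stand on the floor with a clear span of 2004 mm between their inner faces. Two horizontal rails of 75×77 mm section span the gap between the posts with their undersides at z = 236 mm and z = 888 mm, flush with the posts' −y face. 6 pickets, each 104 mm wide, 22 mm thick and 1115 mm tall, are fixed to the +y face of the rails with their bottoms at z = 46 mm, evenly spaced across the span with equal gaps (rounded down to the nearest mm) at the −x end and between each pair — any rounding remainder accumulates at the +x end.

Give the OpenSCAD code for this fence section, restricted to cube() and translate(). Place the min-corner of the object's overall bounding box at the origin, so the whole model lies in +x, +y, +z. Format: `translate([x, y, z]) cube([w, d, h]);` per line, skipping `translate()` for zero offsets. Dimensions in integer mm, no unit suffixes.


cube([75, 75, 1215]);
translate([2079, 0, 0]) cube([75, 75, 1215]);
translate([75, 0, 236]) cube([2004, 75, 77]);
translate([75, 0, 888]) cube([2004, 75, 77]);
translate([272, 75, 46]) cube([104, 22, 1115]);
translate([573, 75, 46]) cube([104, 22, 1115]);
translate([874, 75, 46]) cube([104, 22, 1115]);
translate([1175, 75, 46]) cube([104, 22, 1115]);
translate([1476, 75, 46]) cube([104, 22, 1115]);
translate([1777, 75, 46]) cube([104, 22, 1115]);


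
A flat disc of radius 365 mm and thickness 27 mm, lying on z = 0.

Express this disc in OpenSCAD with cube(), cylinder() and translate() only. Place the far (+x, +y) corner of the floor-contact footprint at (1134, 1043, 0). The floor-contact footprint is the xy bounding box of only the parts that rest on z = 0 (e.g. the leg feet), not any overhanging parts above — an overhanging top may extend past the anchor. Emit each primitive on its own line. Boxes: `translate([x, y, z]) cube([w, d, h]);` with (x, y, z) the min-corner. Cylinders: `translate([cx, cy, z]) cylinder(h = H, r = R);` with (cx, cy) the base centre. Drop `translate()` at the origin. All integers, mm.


translate([769, 678, 0]) cylinder(h = 27, r = 365);


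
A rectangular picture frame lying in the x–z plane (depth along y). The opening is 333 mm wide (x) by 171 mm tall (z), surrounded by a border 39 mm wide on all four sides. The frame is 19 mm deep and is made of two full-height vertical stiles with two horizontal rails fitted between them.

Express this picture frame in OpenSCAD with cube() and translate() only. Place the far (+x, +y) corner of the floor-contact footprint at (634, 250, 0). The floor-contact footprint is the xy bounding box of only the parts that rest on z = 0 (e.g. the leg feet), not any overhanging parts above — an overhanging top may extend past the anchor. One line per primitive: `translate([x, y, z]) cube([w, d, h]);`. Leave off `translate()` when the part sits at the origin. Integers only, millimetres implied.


translate([223, 231, 0]) cube([39, 19, 249]);
translate([595, 231, 0]) cube([39, 19, 249]);
translate([262, 231, 0]) cube([333, 19, 39]);
translate([262, 231, 210]) cube([333, 19, 39]);


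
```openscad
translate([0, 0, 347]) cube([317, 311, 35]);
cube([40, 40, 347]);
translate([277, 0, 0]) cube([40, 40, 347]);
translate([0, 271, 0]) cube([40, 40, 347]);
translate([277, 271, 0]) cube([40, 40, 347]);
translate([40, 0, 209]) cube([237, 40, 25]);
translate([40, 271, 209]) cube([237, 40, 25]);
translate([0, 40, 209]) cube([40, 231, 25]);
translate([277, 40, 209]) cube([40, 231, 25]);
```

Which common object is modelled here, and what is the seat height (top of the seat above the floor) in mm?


A stool. The seat height is 382 mm.

A 317×311×35 slab at z = 347 on four corner posts — a stool. The seat top is 347 + 35 = 382 mm.


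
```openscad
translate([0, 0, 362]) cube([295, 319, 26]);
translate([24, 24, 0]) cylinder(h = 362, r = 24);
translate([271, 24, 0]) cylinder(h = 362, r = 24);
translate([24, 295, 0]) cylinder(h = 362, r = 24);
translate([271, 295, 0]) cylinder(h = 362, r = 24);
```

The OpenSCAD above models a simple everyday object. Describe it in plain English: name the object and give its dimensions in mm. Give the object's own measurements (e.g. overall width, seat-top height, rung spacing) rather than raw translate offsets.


A four-legged stool. The seat is a 295×319×26 mm slab whose top surface is at z = 388 mm; four round legs, each 48 mm in diameter, run from the floor (z = 0) to the underside of the seat, each leg's axis is inset half a diameter from the nearest pair of seat edges (so the leg's bounding box is flush with the corner).


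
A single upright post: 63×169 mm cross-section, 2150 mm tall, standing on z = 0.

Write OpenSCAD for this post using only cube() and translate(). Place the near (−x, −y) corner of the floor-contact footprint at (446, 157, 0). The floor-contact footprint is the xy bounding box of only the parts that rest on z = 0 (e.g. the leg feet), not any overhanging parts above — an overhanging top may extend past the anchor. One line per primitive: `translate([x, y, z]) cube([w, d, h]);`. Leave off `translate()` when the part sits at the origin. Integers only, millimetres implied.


translate([446, 157, 0]) cube([63, 169, 2150]);


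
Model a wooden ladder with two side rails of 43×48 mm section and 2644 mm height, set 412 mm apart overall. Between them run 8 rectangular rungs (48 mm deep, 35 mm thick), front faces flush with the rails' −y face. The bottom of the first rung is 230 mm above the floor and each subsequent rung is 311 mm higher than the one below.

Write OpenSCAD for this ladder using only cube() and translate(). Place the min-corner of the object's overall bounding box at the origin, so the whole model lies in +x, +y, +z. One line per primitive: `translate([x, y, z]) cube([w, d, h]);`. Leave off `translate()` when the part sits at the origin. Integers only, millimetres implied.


cube([43, 48, 2644]);
translate([369, 0, 0]) cube([43, 48, 2644]);
translate([43, 0, 230]) cube([326, 48, 35]);
translate([43, 0, 541]) cube([326, 48, 35]);
translate([43, 0, 852]) cube([326, 48, 35]);
translate([43, 0, 1163]) cube([326, 48, 35]);
translate([43, 0, 1474]) cube([326, 48, 35]);
translate([43, 0, 1785]) cube([326, 48, 35]);
translate([43, 0, 2096]) cube([326, 48, 35]);
translate([43, 0, 2407]) cube([326, 48, 35]);


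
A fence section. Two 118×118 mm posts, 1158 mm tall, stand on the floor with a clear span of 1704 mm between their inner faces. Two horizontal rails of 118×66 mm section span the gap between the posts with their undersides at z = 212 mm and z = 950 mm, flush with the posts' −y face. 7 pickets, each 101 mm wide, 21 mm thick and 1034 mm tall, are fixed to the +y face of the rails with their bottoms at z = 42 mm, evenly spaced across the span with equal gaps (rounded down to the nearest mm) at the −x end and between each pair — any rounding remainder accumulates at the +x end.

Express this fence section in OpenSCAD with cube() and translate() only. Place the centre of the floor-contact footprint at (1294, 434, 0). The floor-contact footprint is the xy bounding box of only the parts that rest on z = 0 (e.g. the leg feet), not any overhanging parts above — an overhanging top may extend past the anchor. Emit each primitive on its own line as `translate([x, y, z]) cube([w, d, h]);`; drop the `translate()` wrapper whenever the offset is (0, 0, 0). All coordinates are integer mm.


translate([324, 375, 0]) cube([118, 118, 1158]);
translate([2146, 375, 0]) cube([118, 118, 1158]);
translate([442, 375, 212]) cube([1704, 118, 66]);
translate([442, 375, 950]) cube([1704, 118, 66]);
translate([566, 493, 42]) cube([101, 21, 1034]);
translate([791, 493, 42]) cube([101, 21, 1034]);
translate([1016, 493, 42]) cube([101, 21, 1034]);
translate([1241, 493, 42]) cube([101, 21, 1034]);
translate([1466, 493, 42]) cube([101, 21, 1034]);
translate([1691, 493, 42]) cube([101, 21, 1034]);
translate([1916, 493, 42]) cube([101, 21, 1034]);


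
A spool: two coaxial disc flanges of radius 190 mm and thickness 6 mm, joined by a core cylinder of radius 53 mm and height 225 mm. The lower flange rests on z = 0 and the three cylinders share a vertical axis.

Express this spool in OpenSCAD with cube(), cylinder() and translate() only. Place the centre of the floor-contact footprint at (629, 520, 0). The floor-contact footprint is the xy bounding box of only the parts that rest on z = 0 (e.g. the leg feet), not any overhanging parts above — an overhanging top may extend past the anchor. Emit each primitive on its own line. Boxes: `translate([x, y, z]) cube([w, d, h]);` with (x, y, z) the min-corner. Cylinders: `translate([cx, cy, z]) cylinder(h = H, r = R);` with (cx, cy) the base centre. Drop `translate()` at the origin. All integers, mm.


translate([629, 520, 0]) cylinder(h = 6, r = 190);
translate([629, 520, 6]) cylinder(h = 225, r = 53);
translate([629, 520, 231]) cylinder(h = 6, r = 190);


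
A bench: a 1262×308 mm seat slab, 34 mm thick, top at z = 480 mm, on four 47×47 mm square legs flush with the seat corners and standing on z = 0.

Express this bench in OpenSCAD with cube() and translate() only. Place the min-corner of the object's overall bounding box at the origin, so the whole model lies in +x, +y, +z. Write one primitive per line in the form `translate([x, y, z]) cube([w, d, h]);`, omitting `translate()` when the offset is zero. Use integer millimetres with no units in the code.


translate([0, 0, 446]) cube([1262, 308, 34]);
cube([47, 47, 446]);
translate([0, 261, 0]) cube([47, 47, 446]);
translate([1215, 0, 0]) cube([47, 47, 446]);
translate([1215, 261, 0]) cube([47, 47, 446]);


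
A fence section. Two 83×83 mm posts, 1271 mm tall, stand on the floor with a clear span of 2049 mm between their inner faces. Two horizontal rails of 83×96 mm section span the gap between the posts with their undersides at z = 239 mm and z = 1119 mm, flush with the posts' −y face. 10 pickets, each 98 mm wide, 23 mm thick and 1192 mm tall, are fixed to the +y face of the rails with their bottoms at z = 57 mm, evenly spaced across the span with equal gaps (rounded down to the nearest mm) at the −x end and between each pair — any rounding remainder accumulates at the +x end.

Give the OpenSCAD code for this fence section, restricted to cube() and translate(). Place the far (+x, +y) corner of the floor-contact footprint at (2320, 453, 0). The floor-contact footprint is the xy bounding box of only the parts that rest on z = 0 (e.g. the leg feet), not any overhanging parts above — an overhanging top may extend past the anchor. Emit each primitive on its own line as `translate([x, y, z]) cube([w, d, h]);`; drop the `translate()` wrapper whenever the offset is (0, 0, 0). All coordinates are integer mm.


translate([105, 370, 0]) cube([83, 83, 1271]);
translate([2237, 370, 0]) cube([83, 83, 1271]);
translate([188, 370, 239]) cube([2049, 83, 96]);
translate([188, 370, 1119]) cube([2049, 83, 96]);
translate([285, 453, 57]) cube([98, 23, 1192]);
translate([480, 453, 57]) cube([98, 23, 1192]);
translate([675, 453, 57]) cube([98, 23, 1192]);
translate([870, 453, 57]) cube([98, 23, 1192]);
translate([1065, 453, 57]) cube([98, 23, 1192]);
translate([1260, 453, 57]) cube([98, 23, 1192]);
translate([1455, 453, 57]) cube([98, 23, 1192]);
translate([1650, 453, 57]) cube([98, 23, 1192]);
translate([1845, 453, 57]) cube([98, 23, 1192]);
translate([2040, 453, 57]) cube([98, 23, 1192]);


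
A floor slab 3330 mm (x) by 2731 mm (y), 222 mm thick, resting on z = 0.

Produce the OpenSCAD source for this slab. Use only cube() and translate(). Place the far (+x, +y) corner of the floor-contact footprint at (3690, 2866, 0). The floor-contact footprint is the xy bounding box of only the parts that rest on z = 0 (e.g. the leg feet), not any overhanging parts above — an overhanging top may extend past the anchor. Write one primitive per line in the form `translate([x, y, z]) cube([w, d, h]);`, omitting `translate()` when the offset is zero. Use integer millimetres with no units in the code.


translate([360, 135, 0]) cube([3330, 2731, 222]);
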